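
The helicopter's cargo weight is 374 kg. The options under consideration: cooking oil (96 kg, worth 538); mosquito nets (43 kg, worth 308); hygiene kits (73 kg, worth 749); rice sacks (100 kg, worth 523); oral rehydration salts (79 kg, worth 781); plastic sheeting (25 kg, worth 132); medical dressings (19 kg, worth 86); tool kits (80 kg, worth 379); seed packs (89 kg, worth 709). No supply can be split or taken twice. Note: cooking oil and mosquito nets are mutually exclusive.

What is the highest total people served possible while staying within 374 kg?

2926

A density-first pass picks mosquito nets + hygiene kits + oral rehydration salts + plastic sheeting + medical dressings + seed packs — 2765 at 328 kg.
Dropping plastic sheeting and medical dressings frees 44 kg; slotting in tool kits (80 kg) lifts the total to 2926 at 364 kg.
That's the maximum — no feasible swap from here does better than 2926.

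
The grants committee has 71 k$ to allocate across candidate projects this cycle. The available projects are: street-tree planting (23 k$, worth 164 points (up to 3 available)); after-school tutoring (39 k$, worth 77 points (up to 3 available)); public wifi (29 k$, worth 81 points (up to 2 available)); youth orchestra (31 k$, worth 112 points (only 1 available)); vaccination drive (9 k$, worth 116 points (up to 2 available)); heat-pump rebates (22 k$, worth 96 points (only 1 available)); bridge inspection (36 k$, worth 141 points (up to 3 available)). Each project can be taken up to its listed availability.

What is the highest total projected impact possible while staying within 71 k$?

By projected impact per k$: vaccination drive 12.89, street-tree planting 7.13, heat-pump rebates 4.36 lead.
Taking 2×street-tree planting + 2×vaccination drive: 64 k$ used, 560 in projected impact.
Nothing else within 71 k$ beats 560.

560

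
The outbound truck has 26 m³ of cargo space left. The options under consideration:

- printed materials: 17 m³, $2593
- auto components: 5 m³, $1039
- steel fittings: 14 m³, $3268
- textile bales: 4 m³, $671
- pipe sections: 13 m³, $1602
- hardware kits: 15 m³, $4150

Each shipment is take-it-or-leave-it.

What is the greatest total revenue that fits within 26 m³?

5860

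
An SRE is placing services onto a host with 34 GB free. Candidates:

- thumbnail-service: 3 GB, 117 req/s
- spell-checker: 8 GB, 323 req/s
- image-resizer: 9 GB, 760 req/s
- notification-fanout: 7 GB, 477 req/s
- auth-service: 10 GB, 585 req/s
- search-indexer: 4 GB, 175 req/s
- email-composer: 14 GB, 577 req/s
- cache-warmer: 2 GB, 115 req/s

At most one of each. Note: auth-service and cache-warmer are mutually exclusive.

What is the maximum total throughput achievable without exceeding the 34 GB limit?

Density check — image-resizer 84.44, notification-fanout 68.14, auth-service 58.50, cache-warmer 57.50 are the best per GB.
Spell-checker + image-resizer + notification-fanout + auth-service uses 34 of the 34 GB and totals 2145.

2145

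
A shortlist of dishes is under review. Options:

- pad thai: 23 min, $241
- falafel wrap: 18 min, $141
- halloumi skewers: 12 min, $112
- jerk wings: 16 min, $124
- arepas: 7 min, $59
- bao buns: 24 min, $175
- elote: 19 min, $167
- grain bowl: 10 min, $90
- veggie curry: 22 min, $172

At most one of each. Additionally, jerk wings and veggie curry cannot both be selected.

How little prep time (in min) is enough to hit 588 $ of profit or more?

64

Look for the lowest-prep combination reaching 588.
pad thai + halloumi skewers + elote + grain bowl reaches 610 using 64 min.
No combination under 64 min hits 588.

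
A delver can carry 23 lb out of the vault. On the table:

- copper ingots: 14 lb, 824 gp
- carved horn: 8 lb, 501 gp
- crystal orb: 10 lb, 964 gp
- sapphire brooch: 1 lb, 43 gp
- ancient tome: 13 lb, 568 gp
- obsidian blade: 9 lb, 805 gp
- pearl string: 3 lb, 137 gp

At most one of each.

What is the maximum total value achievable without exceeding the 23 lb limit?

1949

Taking crystal orb + sapphire brooch + obsidian blade + pearl string: 23 lb used, 1949 in value.
The closest alternative, crystal orb + obsidian blade + pearl string, reaches only 1906.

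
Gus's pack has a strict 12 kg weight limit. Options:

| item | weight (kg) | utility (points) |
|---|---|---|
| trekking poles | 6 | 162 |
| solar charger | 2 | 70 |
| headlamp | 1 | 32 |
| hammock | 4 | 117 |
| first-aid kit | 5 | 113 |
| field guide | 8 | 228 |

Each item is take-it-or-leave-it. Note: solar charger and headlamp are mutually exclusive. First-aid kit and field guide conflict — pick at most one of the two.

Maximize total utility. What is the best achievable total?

Ranking by ratio (utility/kg): solar charger 35.00, headlamp 32.00, hammock 29.25, field guide 28.50.
Best packing: trekking poles + solar charger + hammock — 12 kg, 349 total.

349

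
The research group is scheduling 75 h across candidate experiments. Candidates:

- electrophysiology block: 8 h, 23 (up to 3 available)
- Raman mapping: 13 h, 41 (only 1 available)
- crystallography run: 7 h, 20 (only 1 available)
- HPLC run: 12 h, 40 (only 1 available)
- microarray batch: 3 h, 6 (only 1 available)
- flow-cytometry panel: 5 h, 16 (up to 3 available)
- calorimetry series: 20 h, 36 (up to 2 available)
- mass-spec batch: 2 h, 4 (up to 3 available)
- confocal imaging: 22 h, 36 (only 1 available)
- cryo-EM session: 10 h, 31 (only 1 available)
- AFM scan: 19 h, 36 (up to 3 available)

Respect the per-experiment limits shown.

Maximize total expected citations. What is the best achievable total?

230

Density check — HPLC run 3.33, flow-cytometry panel 3.20, Raman mapping 3.15, cryo-EM session 3.10 are the best per h.
Taking the top-ratio experiments first gives 3×electrophysiology block + Raman mapping + HPLC run + 3×flow-cytometry panel + cryo-EM session for 229 (74 h).
Replace electrophysiology block with crystallography run + mass-spec batch: the trade gains 1 net, giving 230 at 75 h.
That's the maximum — no swap from here does better than 230.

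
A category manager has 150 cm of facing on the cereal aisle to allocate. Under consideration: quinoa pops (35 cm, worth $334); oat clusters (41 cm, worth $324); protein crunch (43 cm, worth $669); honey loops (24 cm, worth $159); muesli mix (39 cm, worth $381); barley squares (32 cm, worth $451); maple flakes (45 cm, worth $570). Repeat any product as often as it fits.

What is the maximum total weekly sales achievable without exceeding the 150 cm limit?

2240

Greedy by ratio would take 3×protein crunch: 129 cm used, total 2007.
Dropping protein crunch frees 43 cm; slotting in 2×barley squares (64 cm) lifts the total to 2240 at 150 cm.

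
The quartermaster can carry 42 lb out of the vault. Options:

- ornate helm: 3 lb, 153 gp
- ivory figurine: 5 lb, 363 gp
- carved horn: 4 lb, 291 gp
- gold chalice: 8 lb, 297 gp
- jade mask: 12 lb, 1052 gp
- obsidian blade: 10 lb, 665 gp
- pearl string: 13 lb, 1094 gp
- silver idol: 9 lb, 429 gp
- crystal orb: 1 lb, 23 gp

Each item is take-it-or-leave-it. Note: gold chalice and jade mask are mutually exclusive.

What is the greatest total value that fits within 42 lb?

The ratio heuristic lands on ornate helm + ivory figurine + carved horn + jade mask + pearl string + crystal orb (2976) but leaves 4 lb idle.
Dropping ivory figurine and crystal orb frees 6 lb; slotting in obsidian blade (10 lb) lifts the total to 3255 at 42 lb.
That's the maximum — no feasible swap from here does better than 3255.

3255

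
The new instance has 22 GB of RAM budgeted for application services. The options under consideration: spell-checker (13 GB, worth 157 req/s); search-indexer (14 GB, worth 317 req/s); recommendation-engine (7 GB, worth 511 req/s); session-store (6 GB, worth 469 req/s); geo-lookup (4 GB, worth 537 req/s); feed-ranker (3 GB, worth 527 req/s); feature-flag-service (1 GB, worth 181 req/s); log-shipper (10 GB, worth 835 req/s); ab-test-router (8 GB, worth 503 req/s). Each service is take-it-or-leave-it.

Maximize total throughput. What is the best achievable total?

2225

Density check — feature-flag-service 181.00, feed-ranker 175.67, geo-lookup 134.25, log-shipper 83.50 are the best per GB.
The ratio heuristic lands on geo-lookup + feed-ranker + feature-flag-service + log-shipper (2080) but leaves 4 GB idle.
Dropping log-shipper frees 10 GB; slotting in recommendation-engine + session-store (13 GB) lifts the total to 2225 at 21 GB.
An exhaustive check of the 512 subsets confirms 2225.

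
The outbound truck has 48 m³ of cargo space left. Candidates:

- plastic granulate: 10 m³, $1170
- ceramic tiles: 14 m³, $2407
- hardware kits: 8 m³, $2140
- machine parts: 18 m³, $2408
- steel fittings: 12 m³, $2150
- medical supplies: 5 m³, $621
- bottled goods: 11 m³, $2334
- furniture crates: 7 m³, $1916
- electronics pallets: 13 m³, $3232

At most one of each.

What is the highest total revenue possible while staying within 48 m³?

Density check — furniture crates 273.71, hardware kits 267.50, electronics pallets 248.62, bottled goods 212.18 are the best per m³.
Filling by ratio: hardware kits + medical supplies + bottled goods + furniture crates + electronics pallets for 10243, with 4 m³ left unused.
Dropping bottled goods frees 11 m³; slotting in ceramic tiles (14 m³) lifts the total to 10316 at 47 m³.
The closest alternative, steel fittings + medical supplies + bottled goods + furniture crates + electronics pallets, reaches only 10253.

10316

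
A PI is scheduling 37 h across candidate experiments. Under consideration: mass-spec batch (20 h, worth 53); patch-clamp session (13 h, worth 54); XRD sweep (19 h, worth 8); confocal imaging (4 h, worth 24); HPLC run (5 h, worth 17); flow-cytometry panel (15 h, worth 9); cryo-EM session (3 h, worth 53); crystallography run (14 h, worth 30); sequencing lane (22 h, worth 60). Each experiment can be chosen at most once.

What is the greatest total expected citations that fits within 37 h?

Ranking by ratio (expected citations/h): cryo-EM session 17.67, confocal imaging 6.00, patch-clamp session 4.15, HPLC run 3.40.
Filling by ratio: patch-clamp session + confocal imaging + HPLC run + cryo-EM session for 148, with 12 h left unused.
The 5 h tied up in HPLC run is better spent on crystallography run — total rises to 161 (34 h).

161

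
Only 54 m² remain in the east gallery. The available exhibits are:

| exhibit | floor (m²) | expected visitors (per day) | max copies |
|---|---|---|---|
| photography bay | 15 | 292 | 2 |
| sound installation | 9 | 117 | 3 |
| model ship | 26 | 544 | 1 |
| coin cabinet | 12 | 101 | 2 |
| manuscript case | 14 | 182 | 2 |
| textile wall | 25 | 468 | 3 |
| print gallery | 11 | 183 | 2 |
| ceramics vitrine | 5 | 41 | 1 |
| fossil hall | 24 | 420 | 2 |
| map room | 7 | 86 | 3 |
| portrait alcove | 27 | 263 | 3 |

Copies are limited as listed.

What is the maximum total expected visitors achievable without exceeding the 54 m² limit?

1019

The ratio ordering already packs tightly: photography bay + model ship + print gallery, 52 m², 1019.
Every other selection either busts 54 m² or exceeds an availability limit or fails to beat 1019.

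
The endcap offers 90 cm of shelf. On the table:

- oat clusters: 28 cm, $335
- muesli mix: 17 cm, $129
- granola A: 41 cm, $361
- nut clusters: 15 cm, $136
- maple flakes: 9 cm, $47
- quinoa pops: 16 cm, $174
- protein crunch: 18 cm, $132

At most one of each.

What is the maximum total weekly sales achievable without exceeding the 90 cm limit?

870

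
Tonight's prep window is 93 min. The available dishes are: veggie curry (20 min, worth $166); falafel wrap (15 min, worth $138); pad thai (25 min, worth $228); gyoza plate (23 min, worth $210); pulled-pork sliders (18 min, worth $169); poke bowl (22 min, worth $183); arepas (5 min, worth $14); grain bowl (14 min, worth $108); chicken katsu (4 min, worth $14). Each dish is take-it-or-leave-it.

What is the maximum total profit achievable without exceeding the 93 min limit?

809

By profit per min: pulled-pork sliders 9.39, falafel wrap 9.20, gyoza plate 9.13, pad thai 9.12 lead.
The ratio heuristic lands on falafel wrap + pad thai + gyoza plate + pulled-pork sliders + arepas + chicken katsu (773) but leaves 3 min idle.
A better packing is veggie curry + falafel wrap + pad thai + pulled-pork sliders + grain bowl: 92 min, total 809.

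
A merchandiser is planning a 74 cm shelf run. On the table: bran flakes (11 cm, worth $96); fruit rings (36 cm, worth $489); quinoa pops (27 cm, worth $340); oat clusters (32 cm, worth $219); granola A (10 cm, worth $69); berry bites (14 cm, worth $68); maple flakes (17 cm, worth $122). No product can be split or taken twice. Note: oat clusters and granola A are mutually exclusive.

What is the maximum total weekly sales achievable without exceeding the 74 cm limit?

925

Ranking by ratio (weekly sales/cm): fruit rings 13.58, quinoa pops 12.59, bran flakes 8.73, maple flakes 7.18.
Bran flakes + fruit rings + quinoa pops uses 74 of the 74 cm and totals 925.
The closest alternative, fruit rings + quinoa pops + granola A, reaches only 898.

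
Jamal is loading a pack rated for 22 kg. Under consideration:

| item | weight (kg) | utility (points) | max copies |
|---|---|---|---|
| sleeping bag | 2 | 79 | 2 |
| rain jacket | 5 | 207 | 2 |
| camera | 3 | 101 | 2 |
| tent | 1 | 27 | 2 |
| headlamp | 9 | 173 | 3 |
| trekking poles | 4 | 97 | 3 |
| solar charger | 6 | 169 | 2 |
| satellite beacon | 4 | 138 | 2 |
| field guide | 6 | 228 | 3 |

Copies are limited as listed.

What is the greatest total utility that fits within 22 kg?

Greedy by ratio would take 2×sleeping bag + 2×rain jacket + 2×tent + field guide: 22 kg used, total 854.
The 6 kg tied up in 2×sleeping bag and 2×tent is better spent on field guide — total rises to 870 (22 kg).
Every other selection either busts 22 kg or exceeds an availability limit or fails to beat 870.

870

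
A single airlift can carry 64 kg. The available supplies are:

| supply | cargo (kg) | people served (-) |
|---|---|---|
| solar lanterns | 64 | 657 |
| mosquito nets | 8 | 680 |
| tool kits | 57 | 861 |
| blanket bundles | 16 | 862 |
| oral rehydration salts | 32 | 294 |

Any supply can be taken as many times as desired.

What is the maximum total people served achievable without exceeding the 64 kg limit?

5440

Best packing: 8×mosquito nets — 64 kg, 5440 total.
That's the maximum — no swap from here does better than 5440.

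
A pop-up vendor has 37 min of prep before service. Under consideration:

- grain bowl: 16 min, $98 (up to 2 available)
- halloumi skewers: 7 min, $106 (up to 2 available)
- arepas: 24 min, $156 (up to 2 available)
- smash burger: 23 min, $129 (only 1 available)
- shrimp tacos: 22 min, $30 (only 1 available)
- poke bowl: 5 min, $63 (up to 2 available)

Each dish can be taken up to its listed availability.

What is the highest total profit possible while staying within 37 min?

373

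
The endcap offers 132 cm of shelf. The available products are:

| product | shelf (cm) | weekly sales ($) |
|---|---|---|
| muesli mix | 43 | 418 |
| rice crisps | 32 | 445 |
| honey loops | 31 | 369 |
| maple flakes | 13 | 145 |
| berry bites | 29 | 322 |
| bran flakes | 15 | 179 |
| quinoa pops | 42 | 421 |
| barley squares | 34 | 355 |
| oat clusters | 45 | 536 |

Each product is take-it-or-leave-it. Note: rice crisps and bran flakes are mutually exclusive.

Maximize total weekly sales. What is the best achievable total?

Taking rice crisps + maple flakes + quinoa pops + oat clusters: 132 cm used, 1547 in weekly sales.
That's the maximum — no feasible swap from here does better than 1547.

1547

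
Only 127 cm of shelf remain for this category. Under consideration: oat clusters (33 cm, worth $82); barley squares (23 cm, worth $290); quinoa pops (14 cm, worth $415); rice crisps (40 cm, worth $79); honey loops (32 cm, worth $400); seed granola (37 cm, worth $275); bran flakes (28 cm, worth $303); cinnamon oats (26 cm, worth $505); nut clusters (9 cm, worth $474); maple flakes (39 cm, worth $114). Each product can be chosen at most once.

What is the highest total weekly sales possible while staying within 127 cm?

2097

A density-first pass picks barley squares + quinoa pops + honey loops + cinnamon oats + nut clusters — 2084 at 104 cm.
The 23 cm tied up in barley squares is better spent on bran flakes — total rises to 2097 (109 cm).
That's the maximum — no swap from here does better than 2097.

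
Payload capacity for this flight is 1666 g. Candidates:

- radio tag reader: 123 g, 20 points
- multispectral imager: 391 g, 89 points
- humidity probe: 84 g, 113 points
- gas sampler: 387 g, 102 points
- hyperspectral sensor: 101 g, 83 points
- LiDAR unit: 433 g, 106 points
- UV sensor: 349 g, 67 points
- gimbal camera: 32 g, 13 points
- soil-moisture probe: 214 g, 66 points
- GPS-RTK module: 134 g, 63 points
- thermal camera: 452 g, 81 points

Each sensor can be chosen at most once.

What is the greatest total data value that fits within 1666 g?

583

Density check — humidity probe 1.35, hyperspectral sensor 0.82, GPS-RTK module 0.47 are the best per g.
Taking the top-ratio sensors first gives radio tag reader + humidity probe + gas sampler + hyperspectral sensor + LiDAR unit + gimbal camera + soil-moisture probe + GPS-RTK module for 566 (1508 g).
But multispectral imager + humidity probe + gas sampler + hyperspectral sensor + UV sensor + soil-moisture probe + GPS-RTK module fits in 1660 g and reaches 583.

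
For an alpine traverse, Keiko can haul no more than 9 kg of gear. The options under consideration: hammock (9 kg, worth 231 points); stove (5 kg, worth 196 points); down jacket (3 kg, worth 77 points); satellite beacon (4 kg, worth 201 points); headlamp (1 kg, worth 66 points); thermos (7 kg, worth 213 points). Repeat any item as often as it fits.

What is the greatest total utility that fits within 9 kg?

594

By utility per kg: headlamp 66.00, satellite beacon 50.25, stove 39.20, thermos 30.43 lead.
Best packing: 9×headlamp — 9 kg, 594 total.
That's the maximum — no swap from here does better than 594.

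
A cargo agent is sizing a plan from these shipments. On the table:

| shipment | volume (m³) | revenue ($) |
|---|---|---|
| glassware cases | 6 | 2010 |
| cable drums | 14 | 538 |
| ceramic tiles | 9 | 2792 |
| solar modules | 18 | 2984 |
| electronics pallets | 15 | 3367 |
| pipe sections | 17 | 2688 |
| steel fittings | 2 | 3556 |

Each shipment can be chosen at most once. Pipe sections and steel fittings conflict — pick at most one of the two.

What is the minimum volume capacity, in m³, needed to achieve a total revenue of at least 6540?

Minimise m³ subject to total revenue ≥ 6540.
glassware cases + ceramic tiles + steel fittings: 8358 revenue at 17 m³.
Any bundle with less than 17 m³ falls short of 6540.

17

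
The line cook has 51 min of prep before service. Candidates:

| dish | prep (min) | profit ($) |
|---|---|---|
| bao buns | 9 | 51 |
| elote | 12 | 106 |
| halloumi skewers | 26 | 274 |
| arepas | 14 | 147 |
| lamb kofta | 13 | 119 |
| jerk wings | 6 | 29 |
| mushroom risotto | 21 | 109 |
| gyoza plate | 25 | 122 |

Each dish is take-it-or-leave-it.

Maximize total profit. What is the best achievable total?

499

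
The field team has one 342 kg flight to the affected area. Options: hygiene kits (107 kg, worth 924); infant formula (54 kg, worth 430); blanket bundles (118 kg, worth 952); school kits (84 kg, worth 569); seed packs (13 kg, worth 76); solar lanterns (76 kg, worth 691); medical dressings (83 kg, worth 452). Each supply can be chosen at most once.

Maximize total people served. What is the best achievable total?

2690

By people served per kg: solar lanterns 9.09, hygiene kits 8.64, blanket bundles 8.07, infant formula 7.96 lead.
The ratio heuristic lands on hygiene kits + blanket bundles + seed packs + solar lanterns (2643) but leaves 28 kg idle.
The 118 kg tied up in blanket bundles is better spent on infant formula + school kits — total rises to 2690 (334 kg).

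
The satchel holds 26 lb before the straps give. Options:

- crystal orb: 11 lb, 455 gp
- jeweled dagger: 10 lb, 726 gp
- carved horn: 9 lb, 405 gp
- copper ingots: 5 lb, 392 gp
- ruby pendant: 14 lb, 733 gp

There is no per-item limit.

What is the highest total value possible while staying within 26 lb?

1960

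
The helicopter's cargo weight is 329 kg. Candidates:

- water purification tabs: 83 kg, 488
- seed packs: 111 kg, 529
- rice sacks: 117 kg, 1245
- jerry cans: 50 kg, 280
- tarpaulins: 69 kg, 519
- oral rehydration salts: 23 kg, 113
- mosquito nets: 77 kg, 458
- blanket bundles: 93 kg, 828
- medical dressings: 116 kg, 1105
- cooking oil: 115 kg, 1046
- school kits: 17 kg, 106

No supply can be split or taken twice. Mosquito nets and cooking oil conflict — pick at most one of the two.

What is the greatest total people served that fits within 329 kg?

3178

Rice sacks + blanket bundles + medical dressings uses 326 of the 329 kg and totals 3178.
Runner-up rice sacks + blanket bundles + cooking oil tops out at 3119.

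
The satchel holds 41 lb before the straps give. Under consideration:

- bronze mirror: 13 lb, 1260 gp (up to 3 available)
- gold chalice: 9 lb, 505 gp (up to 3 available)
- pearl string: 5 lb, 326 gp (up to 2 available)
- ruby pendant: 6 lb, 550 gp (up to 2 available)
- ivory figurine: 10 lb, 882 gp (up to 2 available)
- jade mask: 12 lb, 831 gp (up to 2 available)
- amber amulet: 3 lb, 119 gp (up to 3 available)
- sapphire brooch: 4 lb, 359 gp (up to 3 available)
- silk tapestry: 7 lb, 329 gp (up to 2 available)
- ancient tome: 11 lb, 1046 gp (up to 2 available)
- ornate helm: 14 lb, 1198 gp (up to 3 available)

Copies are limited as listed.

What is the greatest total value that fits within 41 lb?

3925

Ranking by ratio (value/lb): bronze mirror 96.92, ancient tome 95.09, ruby pendant 91.67, sapphire brooch 89.75.
Greedy by ratio would take 3×bronze mirror: 39 lb used, total 3780.
Dropping bronze mirror frees 13 lb; slotting in sapphire brooch + ancient tome (15 lb) lifts the total to 3925 at 41 lb.
Every other selection either busts 41 lb or exceeds an availability limit or fails to beat 3925.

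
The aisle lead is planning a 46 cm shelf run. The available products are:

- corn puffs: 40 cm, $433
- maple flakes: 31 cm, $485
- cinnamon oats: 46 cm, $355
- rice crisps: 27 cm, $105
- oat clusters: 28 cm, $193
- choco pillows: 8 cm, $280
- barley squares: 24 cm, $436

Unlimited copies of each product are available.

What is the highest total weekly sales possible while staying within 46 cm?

1400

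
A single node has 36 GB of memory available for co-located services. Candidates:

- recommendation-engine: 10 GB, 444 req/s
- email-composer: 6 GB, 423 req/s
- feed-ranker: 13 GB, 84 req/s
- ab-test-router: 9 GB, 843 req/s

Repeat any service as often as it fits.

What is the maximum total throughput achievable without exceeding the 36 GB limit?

By throughput per GB: ab-test-router 93.67, email-composer 70.50, recommendation-engine 44.40 lead.
Taking 4×ab-test-router: 36 GB used, 3372 in throughput.
No other feasible combination exceeds 3372.

3372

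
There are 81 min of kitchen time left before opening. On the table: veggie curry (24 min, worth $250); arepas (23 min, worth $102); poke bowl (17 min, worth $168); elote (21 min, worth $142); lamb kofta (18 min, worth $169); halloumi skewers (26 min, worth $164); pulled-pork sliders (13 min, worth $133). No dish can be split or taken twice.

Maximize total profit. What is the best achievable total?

729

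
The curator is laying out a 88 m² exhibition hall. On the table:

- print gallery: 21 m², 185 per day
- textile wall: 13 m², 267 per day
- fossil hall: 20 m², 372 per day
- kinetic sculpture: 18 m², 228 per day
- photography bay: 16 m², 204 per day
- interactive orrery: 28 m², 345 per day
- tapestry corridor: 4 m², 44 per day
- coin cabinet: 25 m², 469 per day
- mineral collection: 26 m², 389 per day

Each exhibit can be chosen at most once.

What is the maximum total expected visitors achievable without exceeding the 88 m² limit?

Textile wall + fossil hall + tapestry corridor + coin cabinet + mineral collection uses 88 of the 88 m² and totals 1541.
An exhaustive check of the 512 subsets confirms 1541.

1541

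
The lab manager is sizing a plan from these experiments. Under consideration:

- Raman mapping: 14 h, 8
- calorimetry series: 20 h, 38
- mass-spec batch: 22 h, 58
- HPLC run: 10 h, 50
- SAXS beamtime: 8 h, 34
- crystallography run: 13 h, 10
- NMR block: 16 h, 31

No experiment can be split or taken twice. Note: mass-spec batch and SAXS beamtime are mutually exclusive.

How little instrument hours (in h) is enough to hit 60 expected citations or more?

18

Minimise h subject to total expected citations ≥ 60.
HPLC run + SAXS beamtime reaches 84 using 18 h.
No combination under 18 h hits 60.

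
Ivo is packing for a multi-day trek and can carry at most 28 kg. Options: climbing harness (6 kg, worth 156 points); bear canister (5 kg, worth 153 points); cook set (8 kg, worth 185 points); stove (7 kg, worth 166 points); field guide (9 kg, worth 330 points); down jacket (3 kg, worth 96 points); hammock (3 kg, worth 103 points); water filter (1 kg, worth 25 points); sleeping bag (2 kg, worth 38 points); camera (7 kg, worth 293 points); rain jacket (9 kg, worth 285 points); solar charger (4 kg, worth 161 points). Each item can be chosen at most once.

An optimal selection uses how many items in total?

5

Best achievable utility is 1040.
bear canister + field guide + hammock + camera + solar charger hits 1040 at 28 kg.
Every optimal selection uses 5 items.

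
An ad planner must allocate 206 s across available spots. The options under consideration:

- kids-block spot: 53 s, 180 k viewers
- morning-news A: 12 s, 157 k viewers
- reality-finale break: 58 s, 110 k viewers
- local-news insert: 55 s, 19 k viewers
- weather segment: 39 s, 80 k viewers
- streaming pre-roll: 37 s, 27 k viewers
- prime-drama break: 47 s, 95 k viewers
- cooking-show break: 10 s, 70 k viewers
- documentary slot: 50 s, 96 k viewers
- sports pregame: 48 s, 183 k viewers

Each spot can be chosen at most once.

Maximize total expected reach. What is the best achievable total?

700

Filling by ratio: kids-block spot + morning-news A + weather segment + streaming pre-roll + cooking-show break + sports pregame for 697, with 7 s left unused.
Dropping weather segment and streaming pre-roll frees 76 s; slotting in reality-finale break (58 s) lifts the total to 700 at 181 s.
The spare 25 s is too small for any remaining spot, and no exchange beats 700.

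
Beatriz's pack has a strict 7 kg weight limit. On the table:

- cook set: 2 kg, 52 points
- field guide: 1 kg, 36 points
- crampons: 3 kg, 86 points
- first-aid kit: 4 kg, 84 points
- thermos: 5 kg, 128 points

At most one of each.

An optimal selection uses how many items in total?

Optimal total is 180.
One optimal bundle: cook set + thermos (7 kg).
Any selection reaching 180 contains exactly 2 items.

2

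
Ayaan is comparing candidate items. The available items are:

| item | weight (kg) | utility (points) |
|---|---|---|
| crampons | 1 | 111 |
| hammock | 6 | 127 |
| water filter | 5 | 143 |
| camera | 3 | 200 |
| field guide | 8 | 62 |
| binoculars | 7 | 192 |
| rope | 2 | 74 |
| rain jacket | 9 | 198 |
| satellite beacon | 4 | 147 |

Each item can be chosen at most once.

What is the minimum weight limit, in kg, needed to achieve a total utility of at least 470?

10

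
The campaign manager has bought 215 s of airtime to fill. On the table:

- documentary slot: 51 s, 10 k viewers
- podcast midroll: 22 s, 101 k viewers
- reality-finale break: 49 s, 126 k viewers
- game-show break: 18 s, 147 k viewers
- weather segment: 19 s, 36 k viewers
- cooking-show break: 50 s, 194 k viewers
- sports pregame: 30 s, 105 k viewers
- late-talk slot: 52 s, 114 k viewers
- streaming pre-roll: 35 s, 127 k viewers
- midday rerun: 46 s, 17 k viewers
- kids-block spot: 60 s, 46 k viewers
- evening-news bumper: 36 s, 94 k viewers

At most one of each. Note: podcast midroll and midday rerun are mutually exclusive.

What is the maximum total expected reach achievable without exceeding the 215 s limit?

804

Taking podcast midroll + game-show break + weather segment + cooking-show break + sports pregame + streaming pre-roll + evening-news bumper: 210 s used, 804 in expected reach.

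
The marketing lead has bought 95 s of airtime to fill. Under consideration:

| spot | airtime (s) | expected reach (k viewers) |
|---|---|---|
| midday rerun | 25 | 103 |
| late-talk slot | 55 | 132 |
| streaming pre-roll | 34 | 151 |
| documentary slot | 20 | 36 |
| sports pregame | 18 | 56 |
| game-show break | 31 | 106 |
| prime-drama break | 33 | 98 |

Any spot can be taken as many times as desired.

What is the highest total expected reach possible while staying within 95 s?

Taking midday rerun + 2×streaming pre-roll: 93 s used, 405 in expected reach.
Nothing else within 95 s beats 405.

405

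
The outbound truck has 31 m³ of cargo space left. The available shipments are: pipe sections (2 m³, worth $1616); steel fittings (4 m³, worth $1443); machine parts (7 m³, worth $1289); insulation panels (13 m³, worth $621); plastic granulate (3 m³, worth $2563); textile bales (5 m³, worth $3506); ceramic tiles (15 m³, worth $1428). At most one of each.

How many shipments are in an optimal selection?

5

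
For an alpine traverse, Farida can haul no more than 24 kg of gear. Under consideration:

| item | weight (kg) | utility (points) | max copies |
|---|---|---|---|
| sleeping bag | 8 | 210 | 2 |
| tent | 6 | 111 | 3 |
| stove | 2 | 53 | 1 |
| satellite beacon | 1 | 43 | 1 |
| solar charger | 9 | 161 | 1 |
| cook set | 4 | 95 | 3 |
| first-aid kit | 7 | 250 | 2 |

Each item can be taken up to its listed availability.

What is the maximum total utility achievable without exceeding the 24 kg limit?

763

A density-first pass picks stove + satellite beacon + cook set + 2×first-aid kit — 691 at 21 kg.
Dropping satellite beacon and cook set frees 5 kg; slotting in sleeping bag (8 kg) lifts the total to 763 at 24 kg.
No other feasible combination exceeds 763.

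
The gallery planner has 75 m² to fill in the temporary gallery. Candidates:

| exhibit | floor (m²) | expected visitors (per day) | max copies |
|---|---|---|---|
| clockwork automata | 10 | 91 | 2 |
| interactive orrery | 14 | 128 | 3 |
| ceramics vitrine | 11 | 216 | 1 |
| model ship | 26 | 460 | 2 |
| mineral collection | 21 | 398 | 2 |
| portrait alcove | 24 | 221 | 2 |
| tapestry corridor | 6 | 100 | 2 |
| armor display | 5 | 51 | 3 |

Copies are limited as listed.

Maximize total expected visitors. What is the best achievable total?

1356

By expected visitors per m²: ceramics vitrine 19.64, mineral collection 18.95, model ship 17.69 lead.
Greedy by ratio would take ceramics vitrine + 2×mineral collection + 2×tapestry corridor + 2×armor display: 75 m² used, total 1314.
Replace ceramics vitrine and tapestry corridor and 2×armor display with model ship: the trade gains 42 net, giving 1356 at 74 m².
Every other selection either busts 75 m² or exceeds an availability limit or fails to beat 1356.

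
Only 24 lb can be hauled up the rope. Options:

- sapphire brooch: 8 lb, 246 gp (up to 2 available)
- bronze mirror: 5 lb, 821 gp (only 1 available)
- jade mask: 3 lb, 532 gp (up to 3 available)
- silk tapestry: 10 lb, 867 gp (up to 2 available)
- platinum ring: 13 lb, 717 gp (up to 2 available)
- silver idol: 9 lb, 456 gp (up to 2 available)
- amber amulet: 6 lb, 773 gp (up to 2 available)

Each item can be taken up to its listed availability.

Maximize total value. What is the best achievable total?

Filling by ratio: bronze mirror + 3×jade mask + amber amulet for 3190, with 4 lb left unused.
Replace jade mask with amber amulet: the trade gains 241 net, giving 3431 at 23 lb.
That's the maximum — no swap from here does better than 3431.

3431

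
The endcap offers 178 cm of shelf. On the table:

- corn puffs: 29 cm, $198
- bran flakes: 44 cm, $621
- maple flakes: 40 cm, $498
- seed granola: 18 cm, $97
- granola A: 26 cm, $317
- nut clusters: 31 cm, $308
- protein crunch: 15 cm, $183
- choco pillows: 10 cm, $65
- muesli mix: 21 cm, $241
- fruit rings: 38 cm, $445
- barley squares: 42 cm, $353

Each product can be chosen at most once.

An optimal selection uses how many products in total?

6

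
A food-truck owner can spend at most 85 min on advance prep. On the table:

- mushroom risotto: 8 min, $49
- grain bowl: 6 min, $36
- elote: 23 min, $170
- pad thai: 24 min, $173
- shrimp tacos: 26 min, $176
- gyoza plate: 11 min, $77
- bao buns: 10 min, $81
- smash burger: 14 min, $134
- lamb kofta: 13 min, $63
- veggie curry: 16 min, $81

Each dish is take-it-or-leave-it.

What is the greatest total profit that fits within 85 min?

The ratio heuristic lands on elote + pad thai + gyoza plate + bao buns + smash burger (635) but leaves 3 min idle.
Replace gyoza plate with mushroom risotto + grain bowl: the trade gains 8 net, giving 643 at 85 min.
Next best is pad thai + shrimp tacos + gyoza plate + bao buns + smash burger at 641 (85 min) — short by 2.

643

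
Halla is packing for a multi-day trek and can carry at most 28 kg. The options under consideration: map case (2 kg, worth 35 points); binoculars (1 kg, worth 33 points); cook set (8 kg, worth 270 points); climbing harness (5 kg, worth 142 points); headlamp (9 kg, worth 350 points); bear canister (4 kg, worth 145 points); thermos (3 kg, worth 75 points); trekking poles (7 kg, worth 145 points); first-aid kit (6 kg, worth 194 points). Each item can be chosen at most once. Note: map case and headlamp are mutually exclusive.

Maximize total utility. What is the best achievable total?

Density check — headlamp 38.89, bear canister 36.25, cook set 33.75, binoculars 33.00 are the best per kg.
Best packing: binoculars + cook set + headlamp + bear canister + first-aid kit — 28 kg, 992 total.
Nothing else feasible within 28 kg beats 992.

992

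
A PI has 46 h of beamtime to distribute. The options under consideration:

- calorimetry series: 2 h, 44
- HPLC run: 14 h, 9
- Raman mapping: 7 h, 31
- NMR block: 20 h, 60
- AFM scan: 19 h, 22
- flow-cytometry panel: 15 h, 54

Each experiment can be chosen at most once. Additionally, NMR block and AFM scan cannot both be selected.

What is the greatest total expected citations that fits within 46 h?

Calorimetry series + Raman mapping + NMR block + flow-cytometry panel uses 44 of the 46 h and totals 189.
Nothing else feasible within 46 h beats 189.

189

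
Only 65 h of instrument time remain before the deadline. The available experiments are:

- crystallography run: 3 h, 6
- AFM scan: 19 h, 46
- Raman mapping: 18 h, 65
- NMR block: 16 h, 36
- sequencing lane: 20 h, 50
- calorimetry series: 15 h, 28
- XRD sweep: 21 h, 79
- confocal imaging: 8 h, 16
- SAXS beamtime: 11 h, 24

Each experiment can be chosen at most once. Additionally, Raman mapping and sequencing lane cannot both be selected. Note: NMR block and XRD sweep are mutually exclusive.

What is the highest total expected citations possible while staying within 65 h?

Taking crystallography run + AFM scan + Raman mapping + XRD sweep: 61 h used, 196 in expected citations.
Raman mapping + calorimetry series + XRD sweep + SAXS beamtime matches that 196 at 65 h; no feasible combination exceeds it.

196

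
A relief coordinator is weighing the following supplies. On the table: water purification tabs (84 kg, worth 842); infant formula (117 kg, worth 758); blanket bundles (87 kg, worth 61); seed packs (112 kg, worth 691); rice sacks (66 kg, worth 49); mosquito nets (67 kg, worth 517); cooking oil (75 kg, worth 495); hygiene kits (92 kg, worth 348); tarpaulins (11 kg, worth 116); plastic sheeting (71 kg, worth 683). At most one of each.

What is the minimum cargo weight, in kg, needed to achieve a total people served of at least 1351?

151

Look for the lowest-cargo combination reaching 1351.
water purification tabs + mosquito nets: 1359 people served at 151 kg.
Any bundle with less than 151 kg falls short of 1351.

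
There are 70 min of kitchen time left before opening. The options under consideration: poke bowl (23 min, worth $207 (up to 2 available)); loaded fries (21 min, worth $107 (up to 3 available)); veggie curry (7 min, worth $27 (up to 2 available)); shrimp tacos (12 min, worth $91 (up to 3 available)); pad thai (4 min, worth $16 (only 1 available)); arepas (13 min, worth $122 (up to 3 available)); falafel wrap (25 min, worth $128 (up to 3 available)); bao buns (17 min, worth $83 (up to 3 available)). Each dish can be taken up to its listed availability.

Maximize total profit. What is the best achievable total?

Greedy by ratio would take poke bowl + pad thai + 3×arepas: 66 min used, total 589.
Dropping pad thai frees 4 min; slotting in veggie curry (7 min) lifts the total to 600 at 69 min.
The spare 1 min is too small for any remaining dish, and no exchange beats 600.

600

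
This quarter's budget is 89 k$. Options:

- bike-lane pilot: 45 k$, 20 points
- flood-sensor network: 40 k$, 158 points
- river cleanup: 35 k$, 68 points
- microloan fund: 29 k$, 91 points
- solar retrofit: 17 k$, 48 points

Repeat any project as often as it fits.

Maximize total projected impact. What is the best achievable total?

316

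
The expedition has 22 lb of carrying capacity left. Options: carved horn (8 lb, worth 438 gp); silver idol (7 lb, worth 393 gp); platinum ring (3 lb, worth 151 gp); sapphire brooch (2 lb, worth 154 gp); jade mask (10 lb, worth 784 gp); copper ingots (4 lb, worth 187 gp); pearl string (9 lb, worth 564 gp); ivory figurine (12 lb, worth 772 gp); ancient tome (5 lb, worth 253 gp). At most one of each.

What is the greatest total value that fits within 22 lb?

1556

By value per lb: jade mask 78.40, sapphire brooch 77.00, ivory figurine 64.33, pearl string 62.67 lead.
A density-first pass picks sapphire brooch + jade mask + pearl string — 1502 at 21 lb.
Replace sapphire brooch and pearl string with ivory figurine: the trade gains 54 net, giving 1556 at 22 lb.
The closest alternative, sapphire brooch + jade mask + pearl string, reaches only 1502.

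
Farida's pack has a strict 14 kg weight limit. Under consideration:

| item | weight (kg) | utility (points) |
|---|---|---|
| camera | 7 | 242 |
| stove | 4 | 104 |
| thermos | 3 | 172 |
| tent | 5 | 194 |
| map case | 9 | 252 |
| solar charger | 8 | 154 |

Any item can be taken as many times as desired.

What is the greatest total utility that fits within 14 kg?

710

Density check — thermos 57.33, tent 38.80, camera 34.57, map case 28.00 are the best per kg.
Filling by ratio: 4×thermos for 688, with 2 kg left unused.
Replace thermos with tent: the trade gains 22 net, giving 710 at 14 kg.
No other feasible combination exceeds 710.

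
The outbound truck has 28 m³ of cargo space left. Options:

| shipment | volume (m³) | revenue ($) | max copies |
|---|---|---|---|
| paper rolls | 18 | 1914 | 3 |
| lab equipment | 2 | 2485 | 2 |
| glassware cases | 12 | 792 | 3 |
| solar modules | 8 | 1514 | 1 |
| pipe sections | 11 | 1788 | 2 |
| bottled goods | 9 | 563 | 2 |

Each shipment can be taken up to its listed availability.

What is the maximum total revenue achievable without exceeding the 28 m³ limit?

8546

By revenue per m³: lab equipment 1242.50, solar modules 189.25, pipe sections 162.55 lead.
Filling by ratio: 2×lab equipment + solar modules + pipe sections for 8272, with 5 m³ left unused.
Replace solar modules with pipe sections: the trade gains 274 net, giving 8546 at 26 m³.
Every other selection either busts 28 m³ or exceeds an availability limit or fails to beat 8546.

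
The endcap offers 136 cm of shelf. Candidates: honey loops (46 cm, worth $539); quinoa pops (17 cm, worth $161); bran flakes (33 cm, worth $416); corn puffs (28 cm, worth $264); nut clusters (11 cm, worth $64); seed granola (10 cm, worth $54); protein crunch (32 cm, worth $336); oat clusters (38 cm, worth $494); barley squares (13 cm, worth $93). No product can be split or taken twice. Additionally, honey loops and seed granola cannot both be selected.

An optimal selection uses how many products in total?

4

The maximum weekly sales within 136 cm is 1610.
honey loops + quinoa pops + bran flakes + oat clusters hits 1610 at 134 cm.
Any selection reaching 1610 contains exactly 4 products.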